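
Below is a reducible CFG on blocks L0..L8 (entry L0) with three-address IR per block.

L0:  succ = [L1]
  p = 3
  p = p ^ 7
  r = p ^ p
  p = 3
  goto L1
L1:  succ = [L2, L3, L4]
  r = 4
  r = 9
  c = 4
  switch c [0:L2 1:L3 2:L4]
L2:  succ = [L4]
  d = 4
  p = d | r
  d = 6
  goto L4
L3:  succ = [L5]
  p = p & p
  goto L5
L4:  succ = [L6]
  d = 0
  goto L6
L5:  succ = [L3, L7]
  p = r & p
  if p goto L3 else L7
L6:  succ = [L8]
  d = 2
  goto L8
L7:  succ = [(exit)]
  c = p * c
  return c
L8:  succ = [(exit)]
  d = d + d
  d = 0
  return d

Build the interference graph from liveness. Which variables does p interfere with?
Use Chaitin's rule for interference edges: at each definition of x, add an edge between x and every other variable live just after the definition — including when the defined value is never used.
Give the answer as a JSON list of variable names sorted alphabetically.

Answer: ["c", "r"]

Working:
def/use:
  L0: {p,r} / ∅
  L1: {c,r} / ∅
  L2: {d,p} / {r}
  L3: {p} / {p}
  L4: {d} / ∅
  L5: {p} / {p,r}
  L6: {d} / ∅
  L7: {c} / {c,p}
  L8: {d} / {d}

Live sets:
  live L0: ∅→{p}
  live L1: {p}→{c,p,r}
  live L2: {r}→∅
  live L3: {c,p,r}→{c,p,r}
  live L4: ∅→∅
  live L5: {c,p,r}→{c,p,r}
  live L6: ∅→{d}
  live L7: {c,p}→∅
  live L8: {d}→∅

Interfere edges:
  c↔{p,r}
  d↔{r}
  p↔{c,r}
  r↔{c,d,p}

N(p) = ["c", "r"]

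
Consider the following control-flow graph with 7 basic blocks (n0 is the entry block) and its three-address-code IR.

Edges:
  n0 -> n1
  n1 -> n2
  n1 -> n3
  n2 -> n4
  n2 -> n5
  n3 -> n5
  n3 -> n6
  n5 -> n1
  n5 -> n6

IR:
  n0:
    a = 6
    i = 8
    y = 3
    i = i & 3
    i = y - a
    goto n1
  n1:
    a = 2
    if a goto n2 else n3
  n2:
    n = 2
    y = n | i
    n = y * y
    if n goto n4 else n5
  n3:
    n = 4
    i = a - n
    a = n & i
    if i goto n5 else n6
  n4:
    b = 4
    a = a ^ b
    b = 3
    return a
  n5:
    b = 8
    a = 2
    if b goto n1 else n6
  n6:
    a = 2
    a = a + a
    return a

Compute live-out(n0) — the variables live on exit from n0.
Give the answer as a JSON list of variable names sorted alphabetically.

Per-block:
  n0: {a,i,y} / ∅
  n1: {a} / ∅
  n2: {n,y} / {i}
  n3: {a,i,n} / {a}
  n4: {a,b} / {a}
  n5: {a,b} / ∅
  n6: {a} / ∅

Live sets:
  live n0: ∅→{i}
  live n1: {i}→{a,i}
  live n2: {a,i}→{a,i}
  live n3: {a}→{i}
  live n4: {a}→∅
  live n5: {i}→{i}
  live n6: ∅→∅

live-out(n0) = ["i"]

Answer: ["i"]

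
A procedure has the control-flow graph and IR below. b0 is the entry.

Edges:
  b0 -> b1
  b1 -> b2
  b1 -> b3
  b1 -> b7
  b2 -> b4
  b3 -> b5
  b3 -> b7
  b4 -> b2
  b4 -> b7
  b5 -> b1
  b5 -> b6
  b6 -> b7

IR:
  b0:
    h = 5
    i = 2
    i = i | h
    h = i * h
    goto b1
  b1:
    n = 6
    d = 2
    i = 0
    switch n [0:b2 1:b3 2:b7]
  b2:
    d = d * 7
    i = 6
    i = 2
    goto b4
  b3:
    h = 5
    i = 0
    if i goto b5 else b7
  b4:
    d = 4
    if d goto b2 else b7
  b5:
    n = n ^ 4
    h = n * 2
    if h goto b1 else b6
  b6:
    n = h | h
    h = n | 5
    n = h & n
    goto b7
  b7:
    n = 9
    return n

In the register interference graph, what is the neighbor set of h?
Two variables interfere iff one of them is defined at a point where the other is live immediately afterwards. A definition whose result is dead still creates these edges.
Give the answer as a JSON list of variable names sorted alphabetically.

Block summaries:
  b0: {h,i} / ∅
  b1: {d,i,n} / ∅
  b2: {d,i} / {d}
  b3: {h,i} / ∅
  b4: {d} / ∅
  b5: {h,n} / {n}
  b6: {h,n} / {h}
  b7: {n} / ∅

Backward fixpoint:
  b0 li=∅ lo=∅
  b1 li=∅ lo={d,n}
  b2 li={d} lo=∅
  b3 li={n} lo={n}
  b4 li=∅ lo={d}
  b5 li={n} lo={h}
  b6 li={h} lo=∅
  b7 li=∅ lo=∅

Interfere edges:
  d↔{i,n}
  h↔{i,n}
  i↔{d,h,n}
  n↔{d,h,i}

N(h) = ["i", "n"]

Answer: ["i", "n"]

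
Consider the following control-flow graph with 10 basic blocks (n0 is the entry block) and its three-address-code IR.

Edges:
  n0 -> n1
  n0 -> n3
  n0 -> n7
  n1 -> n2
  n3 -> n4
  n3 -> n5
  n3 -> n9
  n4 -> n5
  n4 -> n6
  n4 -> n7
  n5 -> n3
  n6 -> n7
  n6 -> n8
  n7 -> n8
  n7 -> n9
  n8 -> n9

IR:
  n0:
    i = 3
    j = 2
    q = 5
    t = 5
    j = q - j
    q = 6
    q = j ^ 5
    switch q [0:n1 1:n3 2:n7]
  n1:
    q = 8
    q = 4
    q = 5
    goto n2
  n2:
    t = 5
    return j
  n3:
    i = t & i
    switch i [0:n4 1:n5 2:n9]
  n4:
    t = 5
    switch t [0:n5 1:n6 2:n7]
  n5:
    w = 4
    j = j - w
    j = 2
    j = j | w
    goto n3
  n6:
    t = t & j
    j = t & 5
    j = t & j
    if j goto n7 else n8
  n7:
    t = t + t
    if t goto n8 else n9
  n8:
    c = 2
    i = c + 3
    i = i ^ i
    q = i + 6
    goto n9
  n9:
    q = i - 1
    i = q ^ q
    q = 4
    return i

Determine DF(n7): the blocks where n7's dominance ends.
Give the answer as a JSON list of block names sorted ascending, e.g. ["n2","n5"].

idom tree: n1←n0 n2←n1 n3←n0 n4←n3 n5←n3 n6←n4 n7←n0 n8←n0 n9←n0
Dom at joins:
  n3: preds {n0,n5}: {n0} ∩ {n0,n3,n5} = {n0}; idom=n0
  n5: preds {n3,n4}: {n0,n3} ∩ {n0,n3,n4} = {n0,n3}; idom=n3
  n7: preds {n0,n4,n6}: {n0} ∩ {n0,n3,n4} ∩ {n0,n3,n4,n6} = {n0}; idom=n0
  n8: preds {n6,n7}: {n0,n3,n4,n6} ∩ {n0,n7} = {n0}; idom=n0
  n9: preds {n3,n7,n8}: {n0,n3} ∩ {n0,n7} ∩ {n0,n8} = {n0}; idom=n0

Frontier:
  join n3 pred n0: · stop@n0
  join n3 pred n5: n5→n3 stop@n0
  join n5 pred n3: · stop@n3
  join n5 pred n4: n4 stop@n3
  join n7 pred n0: · stop@n0
  join n7 pred n4: n4→n3 stop@n0
  join n7 pred n6: n6→n4→n3 stop@n0
  join n8 pred n6: n6→n4→n3 stop@n0
  join n8 pred n7: n7 stop@n0
  join n9 pred n3: n3 stop@n0
  join n9 pred n7: n7 stop@n0
  join n9 pred n8: n8 stop@n0
  n0: DF=∅
  n1: DF=∅
  n2: DF=∅
  n3: DF={n3,n7,n8,n9}
  n4: DF={n5,n7,n8}
  n5: DF={n3}
  n6: DF={n7,n8}
  n7: DF={n8,n9}
  n8: DF={n9}
  n9: DF=∅

DF(n7) = ["n8", "n9"]

Answer: ["n8", "n9"]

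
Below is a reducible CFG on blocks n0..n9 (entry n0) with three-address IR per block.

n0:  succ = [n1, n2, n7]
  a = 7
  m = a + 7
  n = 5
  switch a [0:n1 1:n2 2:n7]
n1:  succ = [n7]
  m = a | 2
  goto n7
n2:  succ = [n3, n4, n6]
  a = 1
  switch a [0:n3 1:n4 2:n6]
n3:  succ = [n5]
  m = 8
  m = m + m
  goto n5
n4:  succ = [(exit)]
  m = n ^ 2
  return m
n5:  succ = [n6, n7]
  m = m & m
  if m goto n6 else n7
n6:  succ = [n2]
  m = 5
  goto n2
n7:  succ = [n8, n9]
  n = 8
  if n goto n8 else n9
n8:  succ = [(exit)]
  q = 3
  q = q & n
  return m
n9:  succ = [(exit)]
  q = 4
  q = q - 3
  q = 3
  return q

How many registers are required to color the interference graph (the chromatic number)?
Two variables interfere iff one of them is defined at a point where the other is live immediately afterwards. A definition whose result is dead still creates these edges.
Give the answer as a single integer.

Per-block:
  n0: def={a,m,n} ue=∅
  n1: def={m} ue={a}
  n2: def={a} ue=∅
  n3: def={m} ue=∅
  n4: def={m} ue={n}
  n5: def={m} ue={m}
  n6: def={m} ue=∅
  n7: def={n} ue=∅
  n8: def={q} ue={m,n}
  n9: def={q} ue=∅

Liveness:
  live n0: ∅→{a,m,n}
  live n1: {a}→{m}
  live n2: {n}→{n}
  live n3: {n}→{m,n}
  live n4: {n}→∅
  live n5: {m,n}→{m,n}
  live n6: {n}→{n}
  live n7: {m}→{m,n}
  live n8: {m,n}→∅
  live n9: ∅→∅

Interference:
  a↔{m,n}
  m↔{a,n,q}
  n↔{a,m,q}
  q↔{m,n}

Registers:
  clique {a,m,n} ⇒ need ≥ 3
  assign a→r2 m→r0 n→r1 q→r2 — no edge inside a register ⇒ χ ≤ 3
  χ = 3

Answer: 3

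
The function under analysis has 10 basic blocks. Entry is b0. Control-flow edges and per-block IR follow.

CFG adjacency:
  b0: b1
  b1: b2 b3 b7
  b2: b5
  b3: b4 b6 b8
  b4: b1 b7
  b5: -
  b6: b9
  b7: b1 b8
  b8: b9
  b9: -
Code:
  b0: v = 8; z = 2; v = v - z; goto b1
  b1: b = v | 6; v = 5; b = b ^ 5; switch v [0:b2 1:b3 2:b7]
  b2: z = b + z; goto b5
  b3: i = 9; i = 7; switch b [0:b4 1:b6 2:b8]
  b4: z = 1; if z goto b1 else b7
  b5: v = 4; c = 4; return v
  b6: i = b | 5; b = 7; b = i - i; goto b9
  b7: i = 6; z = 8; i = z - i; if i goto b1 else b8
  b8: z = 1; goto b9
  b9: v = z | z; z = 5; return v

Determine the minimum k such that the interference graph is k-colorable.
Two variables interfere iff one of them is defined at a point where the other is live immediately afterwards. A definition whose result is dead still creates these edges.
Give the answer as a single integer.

Answer: 4

Working:
Block summaries:
  b0: def={v,z} ue=∅
  b1: def={b,v} ue={v}
  b2: def={z} ue={b,z}
  b3: def={i} ue={b}
  b4: def={z} ue=∅
  b5: def={c,v} ue=∅
  b6: def={b,i} ue={b}
  b7: def={i,z} ue=∅
  b8: def={z} ue=∅
  b9: def={v,z} ue={z}

Backward fixpoint:
  b0: in=∅ out={v,z}
  b1: in={v,z} out={b,v,z}
  b2: in={b,z} out=∅
  b3: in={b,v,z} out={b,v,z}
  b4: in={v} out={v,z}
  b5: in=∅ out=∅
  b6: in={b,z} out={z}
  b7: in={v} out={v,z}
  b8: in=∅ out={z}
  b9: in={z} out=∅

Interference:
  b↔{i,v,z}
  c↔{v}
  i↔{b,v,z}
  v↔{b,c,i,z}
  z↔{b,i,v}

Colouring:
  {b,i,v,z} pairwise interfere (4-clique) ⇒ χ ≥ 4
  assign b→c1 c→c1 i→c2 v→c0 z→c3 — no edge inside a register ⇒ χ ≤ 4
  χ = 4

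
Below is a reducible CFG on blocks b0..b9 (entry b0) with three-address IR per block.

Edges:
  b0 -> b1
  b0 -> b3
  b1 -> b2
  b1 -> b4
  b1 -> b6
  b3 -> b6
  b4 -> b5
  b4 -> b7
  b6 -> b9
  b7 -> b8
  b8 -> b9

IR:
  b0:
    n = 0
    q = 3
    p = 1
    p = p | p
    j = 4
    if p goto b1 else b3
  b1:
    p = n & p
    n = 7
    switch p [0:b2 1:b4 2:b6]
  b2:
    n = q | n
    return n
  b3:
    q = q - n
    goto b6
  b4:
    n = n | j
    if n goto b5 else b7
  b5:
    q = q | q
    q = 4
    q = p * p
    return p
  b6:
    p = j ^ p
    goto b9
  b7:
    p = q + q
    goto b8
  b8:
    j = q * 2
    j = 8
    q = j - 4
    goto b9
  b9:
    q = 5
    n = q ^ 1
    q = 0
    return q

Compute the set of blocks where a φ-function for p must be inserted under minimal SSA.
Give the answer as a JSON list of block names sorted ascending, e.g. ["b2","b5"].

Answer: ["b6", "b9"]

Derivation:
idom tree: b1←b0 b2←b1 b3←b0 b4←b1 b5←b4 b6←b0 b7←b4 b8←b7 b9←b0
Join-block Dom:
  b6: preds {b1,b3}: {b0,b1} ∩ {b0,b3} = {b0}; idom=b0
  b9: preds {b6,b8}: {b0,b6} ∩ {b0,b1,b4,b7,b8} = {b0}; idom=b0

DF derivation:
  b6←b1: walk b1 to b0
  b6←b3: walk b3 to b0
  b9←b6: walk b6 to b0
  b9←b8: walk b8→b7→b4→b1 to b0
  b0 → ∅
  b1 → {b6,b9}
  b2 → ∅
  b3 → {b6}
  b4 → {b9}
  b5 → ∅
  b6 → {b9}
  b7 → {b9}
  b8 → {b9}
  b9 → ∅

φ for p: defs {b0,b1,b6,b7}
  DF⁺ = {b6,b9}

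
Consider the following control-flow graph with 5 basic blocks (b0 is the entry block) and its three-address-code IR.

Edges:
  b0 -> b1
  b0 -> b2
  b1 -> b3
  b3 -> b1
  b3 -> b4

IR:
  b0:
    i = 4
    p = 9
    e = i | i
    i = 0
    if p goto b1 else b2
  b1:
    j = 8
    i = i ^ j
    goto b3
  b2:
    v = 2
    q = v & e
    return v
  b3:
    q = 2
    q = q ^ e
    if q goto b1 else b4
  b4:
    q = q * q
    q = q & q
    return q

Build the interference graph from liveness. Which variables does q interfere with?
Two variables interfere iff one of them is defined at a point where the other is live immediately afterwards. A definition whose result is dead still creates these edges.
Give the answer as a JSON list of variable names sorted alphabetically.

def/use:
  b0: {e,i,p} / ∅
  b1: {i,j} / {i}
  b2: {q,v} / {e}
  b3: {q} / {e}
  b4: {q} / {q}

Liveness:
  live b0: ∅→{e,i}
  live b1: {e,i}→{e,i}
  live b2: {e}→∅
  live b3: {e,i}→{e,i,q}
  live b4: {q}→∅

Conflict graph:
  e↔{i,j,p,q,v}
  i↔{e,j,p,q}
  j↔{e,i}
  p↔{e,i}
  q↔{e,i,v}
  v↔{e,q}

N(q) = ["e", "i", "v"]

Answer: ["e", "i", "v"]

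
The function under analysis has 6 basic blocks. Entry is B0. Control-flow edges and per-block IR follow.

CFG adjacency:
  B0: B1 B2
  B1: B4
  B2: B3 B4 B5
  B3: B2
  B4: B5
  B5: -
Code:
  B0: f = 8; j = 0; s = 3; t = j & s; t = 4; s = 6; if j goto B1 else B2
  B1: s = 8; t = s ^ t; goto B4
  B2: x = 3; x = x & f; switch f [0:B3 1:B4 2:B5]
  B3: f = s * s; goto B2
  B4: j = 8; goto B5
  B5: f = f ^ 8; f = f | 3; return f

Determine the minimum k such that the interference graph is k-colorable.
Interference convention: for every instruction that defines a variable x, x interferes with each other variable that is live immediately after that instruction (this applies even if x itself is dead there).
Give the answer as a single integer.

Block summaries:
  B0 def {f,j,s,t} use ∅
  B1 def {s,t} use {t}
  B2 def {x} use {f}
  B3 def {f} use {s}
  B4 def {j} use ∅
  B5 def {f} use {f}

Live sets:
  live B0: ∅→{f,s,t}
  live B1: {f,t}→{f}
  live B2: {f,s}→{f,s}
  live B3: {s}→{f,s}
  live B4: {f}→{f}
  live B5: {f}→∅

Interfere edges:
  f: {j,s,t,x}
  j: {f,s,t}
  s: {f,j,t,x}
  t: {f,j,s}
  x: {f,s}

Chromatic number:
  lower bound: {f,j,s,t} mutually conflict ⇒ χ ≥ 4
  4-colouring: r0={f}  r1={s}  r2={j,x}  r3={t}
  χ = 4

Answer: 4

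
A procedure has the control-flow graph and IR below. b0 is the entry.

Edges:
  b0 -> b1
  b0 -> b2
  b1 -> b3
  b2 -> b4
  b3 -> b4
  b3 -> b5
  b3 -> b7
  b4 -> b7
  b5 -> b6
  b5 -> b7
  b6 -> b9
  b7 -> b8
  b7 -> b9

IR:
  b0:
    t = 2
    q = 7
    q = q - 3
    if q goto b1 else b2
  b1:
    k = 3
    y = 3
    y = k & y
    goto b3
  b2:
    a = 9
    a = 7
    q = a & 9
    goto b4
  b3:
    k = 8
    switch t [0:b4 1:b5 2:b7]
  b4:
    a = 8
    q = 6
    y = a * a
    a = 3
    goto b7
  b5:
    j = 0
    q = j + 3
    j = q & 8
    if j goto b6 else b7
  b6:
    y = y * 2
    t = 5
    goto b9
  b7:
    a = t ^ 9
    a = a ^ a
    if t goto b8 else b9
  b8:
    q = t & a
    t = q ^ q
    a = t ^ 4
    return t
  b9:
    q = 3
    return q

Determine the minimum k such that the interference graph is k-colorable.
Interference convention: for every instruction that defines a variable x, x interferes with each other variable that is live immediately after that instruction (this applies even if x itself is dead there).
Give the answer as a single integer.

Per-block:
  b0: {q,t} / ∅
  b1: {k,y} / ∅
  b2: {a,q} / ∅
  b3: {k} / {t}
  b4: {a,q,y} / ∅
  b5: {j,q} / ∅
  b6: {t,y} / {y}
  b7: {a} / {t}
  b8: {a,q,t} / {a,t}
  b9: {q} / ∅

Liveness:
  live b0: ∅→{t}
  live b1: {t}→{t,y}
  live b2: {t}→{t}
  live b3: {t,y}→{t,y}
  live b4: {t}→{t}
  live b5: {t,y}→{t,y}
  live b6: {y}→∅
  live b7: {t}→{a,t}
  live b8: {a,t}→∅
  live b9: ∅→∅

Conflict graph:
  a — {q,t}
  j — {t,y}
  k — {t,y}
  q — {a,t,y}
  t — {a,j,k,q,y}
  y — {j,k,q,t}

Colouring:
  clique {a,q,t} ⇒ need ≥ 3
  3-colouring: c0={t}  c1={a,y}  c2={j,k,q}
  χ = 3

Answer: 3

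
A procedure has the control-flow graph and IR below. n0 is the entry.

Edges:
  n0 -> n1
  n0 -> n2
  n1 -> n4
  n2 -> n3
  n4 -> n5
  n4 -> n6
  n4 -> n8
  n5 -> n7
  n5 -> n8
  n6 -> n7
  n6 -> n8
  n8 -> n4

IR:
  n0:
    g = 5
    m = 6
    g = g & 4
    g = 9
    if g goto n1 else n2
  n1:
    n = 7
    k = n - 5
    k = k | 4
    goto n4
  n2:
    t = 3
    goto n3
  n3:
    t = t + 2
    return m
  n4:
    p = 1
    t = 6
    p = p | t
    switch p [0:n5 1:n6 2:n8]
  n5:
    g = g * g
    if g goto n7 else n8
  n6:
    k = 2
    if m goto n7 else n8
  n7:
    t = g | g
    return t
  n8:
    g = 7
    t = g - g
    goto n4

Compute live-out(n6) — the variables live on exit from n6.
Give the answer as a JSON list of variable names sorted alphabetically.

Answer: ["g", "m"]

Working:
Per-block:
  n0: {g,m} / ∅
  n1: {k,n} / ∅
  n2: {t} / ∅
  n3: {t} / {m,t}
  n4: {p,t} / ∅
  n5: {g} / {g}
  n6: {k} / {m}
  n7: {t} / {g}
  n8: {g,t} / ∅

Backward fixpoint:
  n0: in=∅ out={g,m}
  n1: in={g,m} out={g,m}
  n2: in={m} out={m,t}
  n3: in={m,t} out=∅
  n4: in={g,m} out={g,m}
  n5: in={g,m} out={g,m}
  n6: in={g,m} out={g,m}
  n7: in={g} out=∅
  n8: in={m} out={g,m}

live-out(n6) = ["g", "m"]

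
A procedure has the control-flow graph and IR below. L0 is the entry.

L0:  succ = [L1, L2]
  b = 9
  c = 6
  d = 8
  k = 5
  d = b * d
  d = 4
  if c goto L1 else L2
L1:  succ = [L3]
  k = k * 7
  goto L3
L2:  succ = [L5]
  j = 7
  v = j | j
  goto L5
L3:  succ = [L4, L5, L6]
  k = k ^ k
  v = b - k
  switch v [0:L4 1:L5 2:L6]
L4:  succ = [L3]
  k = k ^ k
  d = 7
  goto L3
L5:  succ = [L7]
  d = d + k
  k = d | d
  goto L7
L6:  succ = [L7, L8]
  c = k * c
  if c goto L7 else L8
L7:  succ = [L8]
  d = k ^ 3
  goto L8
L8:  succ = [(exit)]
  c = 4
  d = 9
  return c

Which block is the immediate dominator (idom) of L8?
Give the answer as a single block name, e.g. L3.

Answer: L0

Analysis:
idom tree: L1←L0 L2←L0 L3←L1 L4←L3 L5←L0 L6←L3 L7←L0 L8←L0
Join-block Dom:
  L3: preds {L1,L4}: {L0,L1} ∩ {L0,L1,L3,L4} = {L0,L1}; idom=L1
  L5: preds {L2,L3}: {L0,L2} ∩ {L0,L1,L3} = {L0}; idom=L0
  L7: preds {L5,L6}: {L0,L5} ∩ {L0,L1,L3,L6} = {L0}; idom=L0
  L8: preds {L6,L7}: {L0,L1,L3,L6} ∩ {L0,L7} = {L0}; idom=L0

idom(L8) = L0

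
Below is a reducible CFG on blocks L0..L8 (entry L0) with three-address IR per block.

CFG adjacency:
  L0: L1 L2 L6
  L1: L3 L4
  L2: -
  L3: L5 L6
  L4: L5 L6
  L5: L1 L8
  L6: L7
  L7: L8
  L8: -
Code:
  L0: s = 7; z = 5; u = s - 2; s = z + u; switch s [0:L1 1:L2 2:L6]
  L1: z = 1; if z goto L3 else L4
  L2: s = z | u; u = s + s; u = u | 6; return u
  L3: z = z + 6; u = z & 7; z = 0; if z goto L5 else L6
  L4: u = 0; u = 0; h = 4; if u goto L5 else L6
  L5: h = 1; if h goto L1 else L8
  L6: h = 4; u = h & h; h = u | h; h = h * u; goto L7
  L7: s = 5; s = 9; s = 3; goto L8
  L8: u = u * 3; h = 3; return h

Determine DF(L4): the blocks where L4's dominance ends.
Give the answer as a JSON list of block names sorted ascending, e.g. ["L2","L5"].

Answer: ["L5", "L6"]

Derivation:
idom tree: L1←L0 L2←L0 L3←L1 L4←L1 L5←L1 L6←L0 L7←L6 L8←L0
Dom at joins:
  L1: preds {L0,L5}: {L0} ∩ {L0,L1,L5} = {L0}; idom=L0
  L5: preds {L3,L4}: {L0,L1,L3} ∩ {L0,L1,L4} = {L0,L1}; idom=L1
  L6: preds {L0,L3,L4}: {L0} ∩ {L0,L1,L3} ∩ {L0,L1,L4} = {L0}; idom=L0
  L8: preds {L5,L7}: {L0,L1,L5} ∩ {L0,L6,L7} = {L0}; idom=L0

DF derivation:
  join L1 pred L0: · stop@L0
  join L1 pred L5: L5→L1 stop@L0
  join L5 pred L3: L3 stop@L1
  join L5 pred L4: L4 stop@L1
  join L6 pred L0: · stop@L0
  join L6 pred L3: L3→L1 stop@L0
  join L6 pred L4: L4→L1 stop@L0
  join L8 pred L5: L5→L1 stop@L0
  join L8 pred L7: L7→L6 stop@L0
  L0 → ∅
  L1 → {L1,L6,L8}
  L2 → ∅
  L3 → {L5,L6}
  L4 → {L5,L6}
  L5 → {L1,L8}
  L6 → {L8}
  L7 → {L8}
  L8 → ∅

DF(L4) = ["L5", "L6"]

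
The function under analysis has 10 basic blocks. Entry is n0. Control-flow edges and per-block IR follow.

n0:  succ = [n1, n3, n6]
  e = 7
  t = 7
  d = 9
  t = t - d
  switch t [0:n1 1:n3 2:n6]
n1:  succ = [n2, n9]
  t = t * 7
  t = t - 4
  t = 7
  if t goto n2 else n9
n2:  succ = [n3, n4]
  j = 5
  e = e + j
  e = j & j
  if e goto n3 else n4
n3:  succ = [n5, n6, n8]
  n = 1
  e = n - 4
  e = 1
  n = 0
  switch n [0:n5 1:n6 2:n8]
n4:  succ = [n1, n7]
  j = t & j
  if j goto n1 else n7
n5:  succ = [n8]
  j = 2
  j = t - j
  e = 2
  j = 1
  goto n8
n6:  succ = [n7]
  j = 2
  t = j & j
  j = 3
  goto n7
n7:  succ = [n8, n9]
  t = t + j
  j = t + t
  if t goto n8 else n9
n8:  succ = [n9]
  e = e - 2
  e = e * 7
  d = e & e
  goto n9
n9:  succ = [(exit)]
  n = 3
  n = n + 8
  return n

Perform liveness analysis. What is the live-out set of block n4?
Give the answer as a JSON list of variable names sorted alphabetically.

def/use:
  n0: def={d,e,t} ue=∅
  n1: def={t} ue={t}
  n2: def={e,j} ue={e}
  n3: def={e,n} ue=∅
  n4: def={j} ue={j,t}
  n5: def={e,j} ue={t}
  n6: def={j,t} ue=∅
  n7: def={j,t} ue={j,t}
  n8: def={d,e} ue={e}
  n9: def={n} ue=∅

Backward fixpoint:
  n0: in=∅ out={e,t}
  n1: in={e,t} out={e,t}
  n2: in={e,t} out={e,j,t}
  n3: in={t} out={e,t}
  n4: in={e,j,t} out={e,j,t}
  n5: in={t} out={e}
  n6: in={e} out={e,j,t}
  n7: in={e,j,t} out={e}
  n8: in={e} out=∅
  n9: in=∅ out=∅

live-out(n4) = ["e", "j", "t"]

Answer: ["e", "j", "t"]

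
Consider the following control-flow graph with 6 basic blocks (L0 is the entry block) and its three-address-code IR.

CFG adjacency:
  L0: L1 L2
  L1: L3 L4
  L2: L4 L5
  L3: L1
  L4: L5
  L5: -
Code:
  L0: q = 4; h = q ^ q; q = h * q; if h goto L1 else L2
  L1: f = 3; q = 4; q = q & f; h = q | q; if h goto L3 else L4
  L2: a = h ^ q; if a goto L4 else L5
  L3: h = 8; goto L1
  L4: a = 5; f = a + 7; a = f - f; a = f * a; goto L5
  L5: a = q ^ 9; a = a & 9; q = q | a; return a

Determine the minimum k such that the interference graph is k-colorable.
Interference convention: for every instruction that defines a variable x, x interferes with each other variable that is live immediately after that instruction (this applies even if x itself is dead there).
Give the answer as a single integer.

Per-block:
  L0: def={h,q} ue=∅
  L1: def={f,h,q} ue=∅
  L2: def={a} ue={h,q}
  L3: def={h} ue=∅
  L4: def={a,f} ue=∅
  L5: def={a,q} ue={q}

Live sets:
  L0 li=∅ lo={h,q}
  L1 li=∅ lo={q}
  L2 li={h,q} lo={q}
  L3 li=∅ lo=∅
  L4 li={q} lo={q}
  L5 li={q} lo=∅

Interfere edges:
  a: {f,q}
  f: {a,q}
  h: {q}
  q: {a,f,h}

Registers:
  {a,f,q} pairwise interfere (3-clique) ⇒ χ ≥ 3
  3-colouring: r0={q}  r1={a,h}  r2={f}
  χ = 3

Answer: 3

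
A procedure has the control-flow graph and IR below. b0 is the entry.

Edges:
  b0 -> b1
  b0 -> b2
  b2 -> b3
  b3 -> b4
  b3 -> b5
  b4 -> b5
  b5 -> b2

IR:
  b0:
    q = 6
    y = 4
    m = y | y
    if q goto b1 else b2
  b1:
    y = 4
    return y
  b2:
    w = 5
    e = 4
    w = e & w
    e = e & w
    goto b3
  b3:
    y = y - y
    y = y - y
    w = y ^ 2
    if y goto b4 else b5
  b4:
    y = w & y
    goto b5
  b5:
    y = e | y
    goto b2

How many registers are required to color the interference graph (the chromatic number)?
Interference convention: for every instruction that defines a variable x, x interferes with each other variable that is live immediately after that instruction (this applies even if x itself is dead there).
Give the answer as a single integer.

def/use:
  b0 def {m,q,y} use ∅
  b1 def {y} use ∅
  b2 def {e,w} use ∅
  b3 def {w,y} use {y}
  b4 def {y} use {w,y}
  b5 def {y} use {e,y}

Liveness:
  b0 li=∅ lo={y}
  b1 li=∅ lo=∅
  b2 li={y} lo={e,y}
  b3 li={e,y} lo={e,w,y}
  b4 li={e,w,y} lo={e,y}
  b5 li={e,y} lo={y}

Conflict graph:
  e — {w,y}
  m — {q,y}
  q — {m,y}
  w — {e,y}
  y — {e,m,q,w}

Chromatic number:
  lower bound: {e,w,y} mutually conflict ⇒ χ ≥ 3
  3-colouring: r0={y}  r1={e,m}  r2={q,w}
  χ = 3

Answer: 3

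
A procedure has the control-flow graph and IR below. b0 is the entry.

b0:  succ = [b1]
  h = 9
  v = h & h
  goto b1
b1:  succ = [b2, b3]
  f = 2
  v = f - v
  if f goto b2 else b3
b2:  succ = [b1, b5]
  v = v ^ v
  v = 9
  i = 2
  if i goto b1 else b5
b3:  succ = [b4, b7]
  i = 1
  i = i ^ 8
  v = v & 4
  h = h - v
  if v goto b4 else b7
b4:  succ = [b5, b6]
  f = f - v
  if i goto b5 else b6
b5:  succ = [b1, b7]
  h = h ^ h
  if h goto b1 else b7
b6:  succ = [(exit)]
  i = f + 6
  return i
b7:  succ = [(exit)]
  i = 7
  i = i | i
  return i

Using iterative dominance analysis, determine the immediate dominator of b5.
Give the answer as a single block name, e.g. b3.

Answer: b1

Derivation:
idom tree: b1←b0 b2←b1 b3←b1 b4←b3 b5←b1 b6←b4 b7←b1
Join-block Dom:
  b1: preds {b0,b2,b5}: {b0} ∩ {b0,b1,b2} ∩ {b0,b1,b5} = {b0}; idom=b0
  b5: preds {b2,b4}: {b0,b1,b2} ∩ {b0,b1,b3,b4} = {b0,b1}; idom=b1
  b7: preds {b3,b5}: {b0,b1,b3} ∩ {b0,b1,b5} = {b0,b1}; idom=b1

idom(b5) = b1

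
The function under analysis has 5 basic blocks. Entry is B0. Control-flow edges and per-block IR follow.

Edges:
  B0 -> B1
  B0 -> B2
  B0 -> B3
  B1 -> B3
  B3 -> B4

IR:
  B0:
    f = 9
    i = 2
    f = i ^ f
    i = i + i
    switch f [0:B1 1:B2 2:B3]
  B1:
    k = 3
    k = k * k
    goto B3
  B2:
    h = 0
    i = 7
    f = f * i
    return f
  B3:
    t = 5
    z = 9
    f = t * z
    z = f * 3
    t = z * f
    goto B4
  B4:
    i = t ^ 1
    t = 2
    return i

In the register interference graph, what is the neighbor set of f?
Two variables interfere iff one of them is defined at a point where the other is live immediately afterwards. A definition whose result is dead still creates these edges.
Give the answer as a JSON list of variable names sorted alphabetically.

def/use:
  B0: {f,i} / ∅
  B1: {k} / ∅
  B2: {f,h,i} / {f}
  B3: {f,t,z} / ∅
  B4: {i,t} / {t}

Liveness:
  live B0: ∅→{f}
  live B1: ∅→∅
  live B2: {f}→∅
  live B3: ∅→{t}
  live B4: {t}→∅

Conflict graph:
  f↔{h,i,z}
  h↔{f}
  i↔{f,t}
  k↔∅
  t↔{i,z}
  z↔{f,t}

N(f) = ["h", "i", "z"]

Answer: ["h", "i", "z"]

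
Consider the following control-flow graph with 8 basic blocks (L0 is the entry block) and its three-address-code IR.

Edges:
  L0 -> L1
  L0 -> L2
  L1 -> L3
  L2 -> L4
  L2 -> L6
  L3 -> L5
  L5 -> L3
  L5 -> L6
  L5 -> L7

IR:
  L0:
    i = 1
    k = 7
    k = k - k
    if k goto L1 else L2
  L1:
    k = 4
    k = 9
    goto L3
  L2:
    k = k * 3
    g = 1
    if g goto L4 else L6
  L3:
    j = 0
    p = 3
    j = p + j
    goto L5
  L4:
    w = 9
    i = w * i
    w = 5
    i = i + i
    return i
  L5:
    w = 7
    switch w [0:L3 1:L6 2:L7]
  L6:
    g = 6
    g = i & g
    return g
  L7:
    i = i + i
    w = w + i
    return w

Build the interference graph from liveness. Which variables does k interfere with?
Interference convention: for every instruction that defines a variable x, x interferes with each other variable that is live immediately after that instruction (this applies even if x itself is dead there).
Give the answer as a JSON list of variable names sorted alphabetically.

def/use:
  L0: {i,k} / ∅
  L1: {k} / ∅
  L2: {g,k} / {k}
  L3: {j,p} / ∅
  L4: {i,w} / {i}
  L5: {w} / ∅
  L6: {g} / {i}
  L7: {i,w} / {i,w}

Live sets:
  L0: in=∅ out={i,k}
  L1: in={i} out={i}
  L2: in={i,k} out={i}
  L3: in={i} out={i}
  L4: in={i} out=∅
  L5: in={i} out={i,w}
  L6: in={i} out=∅
  L7: in={i,w} out=∅

Interference:
  g: {i}
  i: {g,j,k,p,w}
  j: {i,p}
  k: {i}
  p: {i,j}
  w: {i}

N(k) = ["i"]

Answer: ["i"]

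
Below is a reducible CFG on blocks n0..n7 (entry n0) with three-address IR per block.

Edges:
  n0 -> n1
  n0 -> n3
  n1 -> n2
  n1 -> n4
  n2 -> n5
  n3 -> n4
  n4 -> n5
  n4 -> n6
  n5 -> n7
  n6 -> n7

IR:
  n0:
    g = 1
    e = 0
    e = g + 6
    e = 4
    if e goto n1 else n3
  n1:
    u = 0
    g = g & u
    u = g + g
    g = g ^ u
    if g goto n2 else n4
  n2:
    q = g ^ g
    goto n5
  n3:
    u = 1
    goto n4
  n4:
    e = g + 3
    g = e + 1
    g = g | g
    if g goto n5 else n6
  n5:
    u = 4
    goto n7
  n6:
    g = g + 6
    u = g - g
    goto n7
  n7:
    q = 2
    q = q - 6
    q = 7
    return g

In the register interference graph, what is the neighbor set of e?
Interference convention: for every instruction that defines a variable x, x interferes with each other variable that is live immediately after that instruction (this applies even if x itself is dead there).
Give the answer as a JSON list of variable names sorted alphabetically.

Per-block:
  n0: {e,g} / ∅
  n1: {g,u} / {g}
  n2: {q} / {g}
  n3: {u} / ∅
  n4: {e,g} / {g}
  n5: {u} / ∅
  n6: {g,u} / {g}
  n7: {q} / {g}

Liveness:
  n0 li=∅ lo={g}
  n1 li={g} lo={g}
  n2 li={g} lo={g}
  n3 li={g} lo={g}
  n4 li={g} lo={g}
  n5 li={g} lo={g}
  n6 li={g} lo={g}
  n7 li={g} lo=∅

Interfere edges:
  e: {g}
  g: {e,q,u}
  q: {g}
  u: {g}

N(e) = ["g"]

Answer: ["g"]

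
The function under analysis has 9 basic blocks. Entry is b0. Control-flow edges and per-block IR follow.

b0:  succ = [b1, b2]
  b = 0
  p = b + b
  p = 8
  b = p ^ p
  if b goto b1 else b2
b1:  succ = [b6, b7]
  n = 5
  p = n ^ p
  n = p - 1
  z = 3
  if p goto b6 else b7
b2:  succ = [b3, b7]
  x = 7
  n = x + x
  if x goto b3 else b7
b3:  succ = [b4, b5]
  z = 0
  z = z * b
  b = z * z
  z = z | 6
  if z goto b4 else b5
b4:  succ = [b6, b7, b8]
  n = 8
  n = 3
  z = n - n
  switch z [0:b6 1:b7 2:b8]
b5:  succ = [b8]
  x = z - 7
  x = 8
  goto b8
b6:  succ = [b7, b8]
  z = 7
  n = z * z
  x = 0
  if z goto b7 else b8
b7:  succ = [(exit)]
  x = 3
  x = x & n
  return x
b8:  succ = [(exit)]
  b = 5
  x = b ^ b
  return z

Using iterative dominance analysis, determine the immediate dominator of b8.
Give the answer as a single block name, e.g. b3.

Answer: b0

Analysis:
idom tree: b1←b0 b2←b0 b3←b2 b4←b3 b5←b3 b6←b0 b7←b0 b8←b0
Join-block Dom:
  b6: preds {b1,b4}: {b0,b1} ∩ {b0,b2,b3,b4} = {b0}; idom=b0
  b7: preds {b1,b2,b4,b6}: {b0,b1} ∩ {b0,b2} ∩ {b0,b2,b3,b4} ∩ {b0,b6} = {b0}; idom=b0
  b8: preds {b4,b5,b6}: {b0,b2,b3,b4} ∩ {b0,b2,b3,b5} ∩ {b0,b6} = {b0}; idom=b0

idom(b8) = b0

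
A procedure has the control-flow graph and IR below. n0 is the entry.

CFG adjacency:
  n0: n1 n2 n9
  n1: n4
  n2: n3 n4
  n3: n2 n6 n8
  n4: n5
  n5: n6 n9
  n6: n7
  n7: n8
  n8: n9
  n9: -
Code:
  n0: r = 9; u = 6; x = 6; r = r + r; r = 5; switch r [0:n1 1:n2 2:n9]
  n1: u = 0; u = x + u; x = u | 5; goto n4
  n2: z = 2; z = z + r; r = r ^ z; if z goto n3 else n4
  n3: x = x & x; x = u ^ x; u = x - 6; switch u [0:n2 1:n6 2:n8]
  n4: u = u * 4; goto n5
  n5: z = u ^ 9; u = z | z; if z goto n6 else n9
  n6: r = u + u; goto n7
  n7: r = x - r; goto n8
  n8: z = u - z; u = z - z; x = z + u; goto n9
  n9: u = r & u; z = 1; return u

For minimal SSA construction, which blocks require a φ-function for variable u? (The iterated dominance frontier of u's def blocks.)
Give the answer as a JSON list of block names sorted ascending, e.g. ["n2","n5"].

idom tree: n1←n0 n2←n0 n3←n2 n4←n0 n5←n4 n6←n0 n7←n6 n8←n0 n9←n0
Dom∩ at merges:
  n2: preds {n0,n3}: {n0} ∩ {n0,n2,n3} = {n0}; idom=n0
  n4: preds {n1,n2}: {n0,n1} ∩ {n0,n2} = {n0}; idom=n0
  n6: preds {n3,n5}: {n0,n2,n3} ∩ {n0,n4,n5} = {n0}; idom=n0
  n8: preds {n3,n7}: {n0,n2,n3} ∩ {n0,n6,n7} = {n0}; idom=n0
  n9: preds {n0,n5,n8}: {n0} ∩ {n0,n4,n5} ∩ {n0,n8} = {n0}; idom=n0

Frontier:
  join n2 pred n0: · stop@n0
  join n2 pred n3: n3→n2 stop@n0
  join n4 pred n1: n1 stop@n0
  join n4 pred n2: n2 stop@n0
  join n6 pred n3: n3→n2 stop@n0
  join n6 pred n5: n5→n4 stop@n0
  join n8 pred n3: n3→n2 stop@n0
  join n8 pred n7: n7→n6 stop@n0
  join n9 pred n0: · stop@n0
  join n9 pred n5: n5→n4 stop@n0
  join n9 pred n8: n8 stop@n0
  n0: DF=∅
  n1: DF={n4}
  n2: DF={n2,n4,n6,n8}
  n3: DF={n2,n6,n8}
  n4: DF={n6,n9}
  n5: DF={n6,n9}
  n6: DF={n8}
  n7: DF={n8}
  n8: DF={n9}
  n9: DF=∅

φ for u: defs {n0,n1,n3,n4,n5,n8,n9}
  DF⁺ = {n2,n4,n6,n8,n9}

Answer: ["n2", "n4", "n6", "n8", "n9"]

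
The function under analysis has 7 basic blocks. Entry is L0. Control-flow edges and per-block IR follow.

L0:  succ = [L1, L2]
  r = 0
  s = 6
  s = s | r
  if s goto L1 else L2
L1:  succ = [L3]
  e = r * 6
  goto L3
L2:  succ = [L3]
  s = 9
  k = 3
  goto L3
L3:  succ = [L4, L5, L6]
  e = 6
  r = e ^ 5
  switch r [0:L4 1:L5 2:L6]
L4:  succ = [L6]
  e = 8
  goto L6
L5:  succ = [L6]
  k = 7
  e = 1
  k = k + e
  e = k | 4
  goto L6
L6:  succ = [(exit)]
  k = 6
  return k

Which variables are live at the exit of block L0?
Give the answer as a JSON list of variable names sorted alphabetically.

Answer: ["r"]

Analysis:
def/use:
  L0: def={r,s} ue=∅
  L1: def={e} ue={r}
  L2: def={k,s} ue=∅
  L3: def={e,r} ue=∅
  L4: def={e} ue=∅
  L5: def={e,k} ue=∅
  L6: def={k} ue=∅

Liveness:
  L0: in=∅ out={r}
  L1: in={r} out=∅
  L2: in=∅ out=∅
  L3: in=∅ out=∅
  L4: in=∅ out=∅
  L5: in=∅ out=∅
  L6: in=∅ out=∅

live-out(L0) = ["r"]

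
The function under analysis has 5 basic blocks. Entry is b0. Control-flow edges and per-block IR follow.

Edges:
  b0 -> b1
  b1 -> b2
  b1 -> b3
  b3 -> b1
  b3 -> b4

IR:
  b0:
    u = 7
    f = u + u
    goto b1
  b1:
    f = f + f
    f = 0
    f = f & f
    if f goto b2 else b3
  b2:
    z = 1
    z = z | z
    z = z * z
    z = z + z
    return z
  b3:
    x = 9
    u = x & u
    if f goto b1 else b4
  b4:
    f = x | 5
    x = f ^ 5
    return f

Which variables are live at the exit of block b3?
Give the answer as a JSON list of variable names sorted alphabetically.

Answer: ["f", "u", "x"]

Working:
def/use:
  b0: {f,u} / ∅
  b1: {f} / {f}
  b2: {z} / ∅
  b3: {u,x} / {f,u}
  b4: {f,x} / {x}

Backward fixpoint:
  b0: in=∅ out={f,u}
  b1: in={f,u} out={f,u}
  b2: in=∅ out=∅
  b3: in={f,u} out={f,u,x}
  b4: in={x} out=∅

live-out(b3) = ["f", "u", "x"]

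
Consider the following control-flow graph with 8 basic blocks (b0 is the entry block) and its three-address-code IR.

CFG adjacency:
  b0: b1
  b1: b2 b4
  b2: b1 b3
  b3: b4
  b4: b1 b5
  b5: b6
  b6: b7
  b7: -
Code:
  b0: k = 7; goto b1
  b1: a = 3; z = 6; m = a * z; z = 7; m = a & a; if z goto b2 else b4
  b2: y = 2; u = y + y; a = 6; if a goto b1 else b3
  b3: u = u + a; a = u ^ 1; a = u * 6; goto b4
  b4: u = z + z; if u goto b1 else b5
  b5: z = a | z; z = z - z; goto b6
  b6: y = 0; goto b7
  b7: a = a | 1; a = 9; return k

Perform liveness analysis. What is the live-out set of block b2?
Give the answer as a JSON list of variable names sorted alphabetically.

def/use:
  b0: {k} / ∅
  b1: {a,m,z} / ∅
  b2: {a,u,y} / ∅
  b3: {a,u} / {a,u}
  b4: {u} / {z}
  b5: {z} / {a,z}
  b6: {y} / ∅
  b7: {a} / {a,k}

Liveness:
  live b0: ∅→{k}
  live b1: {k}→{a,k,z}
  live b2: {k,z}→{a,k,u,z}
  live b3: {a,k,u,z}→{a,k,z}
  live b4: {a,k,z}→{a,k,z}
  live b5: {a,k,z}→{a,k}
  live b6: {a,k}→{a,k}
  live b7: {a,k}→∅

live-out(b2) = ["a", "k", "u", "z"]

Answer: ["a", "k", "u", "z"]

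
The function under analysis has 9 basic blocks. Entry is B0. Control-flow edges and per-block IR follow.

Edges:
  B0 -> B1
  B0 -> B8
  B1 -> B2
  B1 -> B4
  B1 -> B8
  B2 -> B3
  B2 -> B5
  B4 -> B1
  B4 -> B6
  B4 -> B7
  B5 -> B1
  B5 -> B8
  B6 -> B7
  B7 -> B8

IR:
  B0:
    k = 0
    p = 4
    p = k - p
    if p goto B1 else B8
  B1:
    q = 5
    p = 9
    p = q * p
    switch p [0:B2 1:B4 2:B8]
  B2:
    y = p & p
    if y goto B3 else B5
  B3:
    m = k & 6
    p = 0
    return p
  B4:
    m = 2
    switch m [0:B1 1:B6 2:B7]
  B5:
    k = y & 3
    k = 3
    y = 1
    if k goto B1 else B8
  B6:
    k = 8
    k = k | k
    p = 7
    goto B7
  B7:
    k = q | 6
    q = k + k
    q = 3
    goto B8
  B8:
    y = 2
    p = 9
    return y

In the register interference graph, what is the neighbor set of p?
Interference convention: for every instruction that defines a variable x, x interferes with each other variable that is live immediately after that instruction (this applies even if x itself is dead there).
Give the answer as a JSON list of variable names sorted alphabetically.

def/use:
  B0 def {k,p} use ∅
  B1 def {p,q} use ∅
  B2 def {y} use {p}
  B3 def {m,p} use {k}
  B4 def {m} use ∅
  B5 def {k,y} use {y}
  B6 def {k,p} use ∅
  B7 def {k,q} use {q}
  B8 def {p,y} use ∅

Liveness:
  B0 li=∅ lo={k}
  B1 li={k} lo={k,p,q}
  B2 li={k,p} lo={k,y}
  B3 li={k} lo=∅
  B4 li={k,q} lo={k,q}
  B5 li={y} lo={k}
  B6 li={q} lo={q}
  B7 li={q} lo=∅
  B8 li=∅ lo=∅

Interference:
  k↔{m,p,q,y}
  m↔{k,q}
  p↔{k,q,y}
  q↔{k,m,p}
  y↔{k,p}

N(p) = ["k", "q", "y"]

Answer: ["k", "q", "y"]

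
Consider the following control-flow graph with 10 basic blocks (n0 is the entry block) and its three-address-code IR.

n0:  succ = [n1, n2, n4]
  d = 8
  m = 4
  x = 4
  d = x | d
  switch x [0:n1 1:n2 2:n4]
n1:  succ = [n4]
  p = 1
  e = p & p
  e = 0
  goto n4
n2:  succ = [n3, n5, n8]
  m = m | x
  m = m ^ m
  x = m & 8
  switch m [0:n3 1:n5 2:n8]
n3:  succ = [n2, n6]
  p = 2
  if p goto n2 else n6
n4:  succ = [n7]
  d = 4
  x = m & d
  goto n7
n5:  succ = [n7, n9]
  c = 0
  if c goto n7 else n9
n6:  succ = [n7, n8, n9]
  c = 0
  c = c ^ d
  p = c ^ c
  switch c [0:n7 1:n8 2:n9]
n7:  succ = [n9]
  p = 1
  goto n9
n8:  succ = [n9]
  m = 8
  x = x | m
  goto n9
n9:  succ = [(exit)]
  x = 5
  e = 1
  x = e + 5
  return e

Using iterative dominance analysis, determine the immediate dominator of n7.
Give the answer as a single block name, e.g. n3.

Answer: n0

Derivation:
idom tree: n1←n0 n2←n0 n3←n2 n4←n0 n5←n2 n6←n3 n7←n0 n8←n2 n9←n0
Dom∩ at merges:
  n2: preds {n0,n3}: {n0} ∩ {n0,n2,n3} = {n0}; idom=n0
  n4: preds {n0,n1}: {n0} ∩ {n0,n1} = {n0}; idom=n0
  n7: preds {n4,n5,n6}: {n0,n4} ∩ {n0,n2,n5} ∩ {n0,n2,n3,n6} = {n0}; idom=n0
  n8: preds {n2,n6}: {n0,n2} ∩ {n0,n2,n3,n6} = {n0,n2}; idom=n2
  n9: preds {n5,n6,n7,n8}: {n0,n2,n5} ∩ {n0,n2,n3,n6} ∩ {n0,n7} ∩ {n0,n2,n8} = {n0}; idom=n0

idom(n7) = n0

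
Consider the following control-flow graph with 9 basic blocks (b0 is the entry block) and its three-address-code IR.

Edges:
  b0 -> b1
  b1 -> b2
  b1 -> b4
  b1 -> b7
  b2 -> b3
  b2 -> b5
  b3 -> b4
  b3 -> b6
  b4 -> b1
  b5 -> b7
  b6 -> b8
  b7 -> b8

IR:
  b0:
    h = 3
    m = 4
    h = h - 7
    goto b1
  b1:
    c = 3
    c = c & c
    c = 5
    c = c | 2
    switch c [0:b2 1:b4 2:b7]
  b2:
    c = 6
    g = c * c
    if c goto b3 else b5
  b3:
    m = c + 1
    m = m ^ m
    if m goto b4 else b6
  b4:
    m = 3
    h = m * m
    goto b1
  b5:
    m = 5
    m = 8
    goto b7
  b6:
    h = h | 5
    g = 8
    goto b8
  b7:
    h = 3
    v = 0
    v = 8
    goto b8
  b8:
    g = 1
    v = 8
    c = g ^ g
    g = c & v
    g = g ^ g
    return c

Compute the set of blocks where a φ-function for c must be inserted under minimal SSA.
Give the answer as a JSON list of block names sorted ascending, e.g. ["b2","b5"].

idom tree: b1←b0 b2←b1 b3←b2 b4←b1 b5←b2 b6←b3 b7←b1 b8←b1
Dom at joins:
  b1: preds {b0,b4}: {b0} ∩ {b0,b1,b4} = {b0}; idom=b0
  b4: preds {b1,b3}: {b0,b1} ∩ {b0,b1,b2,b3} = {b0,b1}; idom=b1
  b7: preds {b1,b5}: {b0,b1} ∩ {b0,b1,b2,b5} = {b0,b1}; idom=b1
  b8: preds {b6,b7}: {b0,b1,b2,b3,b6} ∩ {b0,b1,b7} = {b0,b1}; idom=b1

DF derivation:
  join b1 pred b0: · stop@b0
  join b1 pred b4: b4→b1 stop@b0
  join b4 pred b1: · stop@b1
  join b4 pred b3: b3→b2 stop@b1
  join b7 pred b1: · stop@b1
  join b7 pred b5: b5→b2 stop@b1
  join b8 pred b6: b6→b3→b2 stop@b1
  join b8 pred b7: b7 stop@b1
  b0: DF=∅
  b1: DF={b1}
  b2: DF={b4,b7,b8}
  b3: DF={b4,b8}
  b4: DF={b1}
  b5: DF={b7}
  b6: DF={b8}
  b7: DF={b8}
  b8: DF=∅

φ for c: defs {b1,b2,b8}
  DF⁺ = {b1,b4,b7,b8}

Answer: ["b1", "b4", "b7", "b8"]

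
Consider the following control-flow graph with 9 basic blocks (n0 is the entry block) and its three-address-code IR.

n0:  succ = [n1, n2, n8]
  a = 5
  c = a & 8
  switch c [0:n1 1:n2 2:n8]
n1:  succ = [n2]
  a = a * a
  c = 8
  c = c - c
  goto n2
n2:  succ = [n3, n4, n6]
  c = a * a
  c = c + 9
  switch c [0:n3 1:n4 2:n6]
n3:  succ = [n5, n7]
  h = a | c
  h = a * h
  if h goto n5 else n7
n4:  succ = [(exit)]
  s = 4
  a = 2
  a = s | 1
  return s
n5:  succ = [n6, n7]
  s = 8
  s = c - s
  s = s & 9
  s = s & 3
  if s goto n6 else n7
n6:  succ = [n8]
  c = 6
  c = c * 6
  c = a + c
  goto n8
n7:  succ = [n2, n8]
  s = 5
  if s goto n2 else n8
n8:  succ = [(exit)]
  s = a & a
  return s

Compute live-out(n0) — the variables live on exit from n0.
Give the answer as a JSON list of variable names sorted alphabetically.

Block summaries:
  n0 def {a,c} use ∅
  n1 def {a,c} use {a}
  n2 def {c} use {a}
  n3 def {h} use {a,c}
  n4 def {a,s} use ∅
  n5 def {s} use {c}
  n6 def {c} use {a}
  n7 def {s} use ∅
  n8 def {s} use {a}

Liveness:
  n0: in=∅ out={a}
  n1: in={a} out={a}
  n2: in={a} out={a,c}
  n3: in={a,c} out={a,c}
  n4: in=∅ out=∅
  n5: in={a,c} out={a}
  n6: in={a} out={a}
  n7: in={a} out={a}
  n8: in={a} out=∅

live-out(n0) = ["a"]

Answer: ["a"]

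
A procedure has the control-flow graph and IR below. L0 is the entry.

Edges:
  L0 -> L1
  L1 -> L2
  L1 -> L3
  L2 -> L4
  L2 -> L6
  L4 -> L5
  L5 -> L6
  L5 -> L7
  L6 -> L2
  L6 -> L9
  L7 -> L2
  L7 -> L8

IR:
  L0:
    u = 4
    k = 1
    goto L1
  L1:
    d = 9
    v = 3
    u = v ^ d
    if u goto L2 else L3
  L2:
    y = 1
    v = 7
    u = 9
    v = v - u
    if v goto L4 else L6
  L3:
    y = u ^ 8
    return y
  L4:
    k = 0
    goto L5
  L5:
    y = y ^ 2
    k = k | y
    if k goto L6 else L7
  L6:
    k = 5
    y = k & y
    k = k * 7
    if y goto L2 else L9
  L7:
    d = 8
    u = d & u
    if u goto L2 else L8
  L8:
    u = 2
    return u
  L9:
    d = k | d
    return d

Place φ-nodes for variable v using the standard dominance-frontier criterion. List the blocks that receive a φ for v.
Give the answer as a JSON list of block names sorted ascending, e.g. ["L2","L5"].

Answer: ["L2"]

Working:
idom tree: L1←L0 L2←L1 L3←L1 L4←L2 L5←L4 L6←L2 L7←L5 L8←L7 L9←L6
Join-block Dom:
  L2: preds {L1,L6,L7}: {L0,L1} ∩ {L0,L1,L2,L6} ∩ {L0,L1,L2,L4,L5,L7} = {L0,L1}; idom=L1
  L6: preds {L2,L5}: {L0,L1,L2} ∩ {L0,L1,L2,L4,L5} = {L0,L1,L2}; idom=L2

DF walk-up:
  L2←L1: walk · to L1
  L2←L6: walk L6→L2 to L1
  L2←L7: walk L7→L5→L4→L2 to L1
  L6←L2: walk · to L2
  L6←L5: walk L5→L4 to L2
  DF(L0)=∅
  DF(L1)=∅
  DF(L2)={L2}
  DF(L3)=∅
  DF(L4)={L2,L6}
  DF(L5)={L2,L6}
  DF(L6)={L2}
  DF(L7)={L2}
  DF(L8)=∅
  DF(L9)=∅

φ for v: defs {L1,L2}
  DF⁺ = {L2}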